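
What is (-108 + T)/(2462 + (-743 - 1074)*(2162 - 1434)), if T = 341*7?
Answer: -2279/1320314 ≈ -0.0017261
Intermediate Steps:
T = 2387
(-108 + T)/(2462 + (-743 - 1074)*(2162 - 1434)) = (-108 + 2387)/(2462 + (-743 - 1074)*(2162 - 1434)) = 2279/(2462 - 1817*728) = 2279/(2462 - 1322776) = 2279/(-1320314) = 2279*(-1/1320314) = -2279/1320314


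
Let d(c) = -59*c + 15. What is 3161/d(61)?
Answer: -3161/3584 ≈ -0.88198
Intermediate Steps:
d(c) = 15 - 59*c
3161/d(61) = 3161/(15 - 59*61) = 3161/(15 - 3599) = 3161/(-3584) = 3161*(-1/3584) = -3161/3584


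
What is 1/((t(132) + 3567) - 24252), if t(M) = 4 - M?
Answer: -1/20813 ≈ -4.8047e-5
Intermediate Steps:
1/((t(132) + 3567) - 24252) = 1/(((4 - 1*132) + 3567) - 24252) = 1/(((4 - 132) + 3567) - 24252) = 1/((-128 + 3567) - 24252) = 1/(3439 - 24252) = 1/(-20813) = -1/20813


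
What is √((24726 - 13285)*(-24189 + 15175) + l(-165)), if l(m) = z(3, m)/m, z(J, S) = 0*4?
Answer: I*√103129174 ≈ 10155.0*I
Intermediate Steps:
z(J, S) = 0
l(m) = 0 (l(m) = 0/m = 0)
√((24726 - 13285)*(-24189 + 15175) + l(-165)) = √((24726 - 13285)*(-24189 + 15175) + 0) = √(11441*(-9014) + 0) = √(-103129174 + 0) = √(-103129174) = I*√103129174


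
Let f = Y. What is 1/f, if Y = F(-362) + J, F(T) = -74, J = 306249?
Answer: 1/306175 ≈ 3.2661e-6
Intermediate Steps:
Y = 306175 (Y = -74 + 306249 = 306175)
f = 306175
1/f = 1/306175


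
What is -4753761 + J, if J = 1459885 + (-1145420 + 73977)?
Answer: -4365319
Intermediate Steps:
J = 388442 (J = 1459885 - 1071443 = 388442)
-4753761 + J = -4753761 + 388442 = -4365319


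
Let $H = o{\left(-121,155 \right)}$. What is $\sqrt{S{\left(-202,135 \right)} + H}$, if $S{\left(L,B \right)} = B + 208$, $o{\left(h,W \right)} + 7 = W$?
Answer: $\sqrt{491} \approx 22.159$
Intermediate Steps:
$o{\left(h,W \right)} = -7 + W$
$S{\left(L,B \right)} = 208 + B$
$H = 148$ ($H = -7 + 155 = 148$)
$\sqrt{S{\left(-202,135 \right)} + H} = \sqrt{\left(208 + 135\right) + 148} = \sqrt{343 + 148} = \sqrt{491}$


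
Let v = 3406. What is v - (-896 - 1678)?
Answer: 5980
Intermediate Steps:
v - (-896 - 1678) = 3406 - (-896 - 1678) = 3406 - 1*(-2574) = 3406 + 2574 = 5980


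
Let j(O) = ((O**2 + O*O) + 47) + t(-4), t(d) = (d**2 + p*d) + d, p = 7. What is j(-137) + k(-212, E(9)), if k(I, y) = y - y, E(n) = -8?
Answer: 37569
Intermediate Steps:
t(d) = d**2 + 8*d (t(d) = (d**2 + 7*d) + d = d**2 + 8*d)
k(I, y) = 0
j(O) = 31 + 2*O**2 (j(O) = ((O**2 + O*O) + 47) - 4*(8 - 4) = ((O**2 + O**2) + 47) - 4*4 = (2*O**2 + 47) - 16 = (47 + 2*O**2) - 16 = 31 + 2*O**2)
j(-137) + k(-212, E(9)) = (31 + 2*(-137)**2) + 0 = (31 + 2*18769) + 0 = (31 + 37538) + 0 = 37569 + 0 = 37569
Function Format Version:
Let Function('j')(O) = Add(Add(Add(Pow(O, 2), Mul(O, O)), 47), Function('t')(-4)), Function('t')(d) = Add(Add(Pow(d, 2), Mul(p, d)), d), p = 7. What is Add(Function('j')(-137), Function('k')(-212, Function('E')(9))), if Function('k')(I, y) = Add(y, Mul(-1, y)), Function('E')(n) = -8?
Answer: 37569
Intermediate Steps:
Function('t')(d) = Add(Pow(d, 2), Mul(8, d)) (Function('t')(d) = Add(Add(Pow(d, 2), Mul(7, d)), d) = Add(Pow(d, 2), Mul(8, d)))
Function('k')(I, y) = 0
Function('j')(O) = Add(31, Mul(2, Pow(O, 2))) (Function('j')(O) = Add(Add(Add(Pow(O, 2), Mul(O, O)), 47), Mul(-4, Add(8, -4))) = Add(Add(Add(Pow(O, 2), Pow(O, 2)), 47), Mul(-4, 4)) = Add(Add(Mul(2, Pow(O, 2)), 47), -16) = Add(Add(47, Mul(2, Pow(O, 2))), -16) = Add(31, Mul(2, Pow(O, 2))))
Add(Function('j')(-137), Function('k')(-212, Function('E')(9))) = Add(Add(31, Mul(2, Pow(-137, 2))), 0) = Add(Add(31, Mul(2, 18769)), 0) = Add(Add(31, 37538), 0) = Add(37569, 0) = 37569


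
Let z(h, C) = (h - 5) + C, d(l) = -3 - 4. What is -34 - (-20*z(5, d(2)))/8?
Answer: -103/2 ≈ -51.500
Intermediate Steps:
d(l) = -7
z(h, C) = -5 + C + h (z(h, C) = (-5 + h) + C = -5 + C + h)
-34 - (-20*z(5, d(2)))/8 = -34 - (-20*(-5 - 7 + 5))/8 = -34 - (-20*(-7))/8 = -34 - 140/8 = -34 - 1*35/2 = -34 - 35/2 = -103/2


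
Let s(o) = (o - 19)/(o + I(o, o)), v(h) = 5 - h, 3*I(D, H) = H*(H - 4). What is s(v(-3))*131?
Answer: -4323/56 ≈ -77.196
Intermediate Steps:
I(D, H) = H*(-4 + H)/3 (I(D, H) = (H*(H - 4))/3 = (H*(-4 + H))/3 = H*(-4 + H)/3)
s(o) = (-19 + o)/(o + o*(-4 + o)/3) (s(o) = (o - 19)/(o + o*(-4 + o)/3) = (-19 + o)/(o + o*(-4 + o)/3))
s(v(-3))*131 = (3*(-19 + (5 - 1*(-3)))/((5 - 1*(-3))*(-1 + (5 - 1*(-3)))))*131 = (3*(-19 + (5 + 3))/((5 + 3)*(-1 + (5 + 3))))*131 = (3*(-19 + 8)/(8*(-1 + 8)))*131 = (3*(⅛)*(-11)/7)*131 = (3*(⅛)*(⅐)*(-11))*131 = -33/56*131 = -4323/56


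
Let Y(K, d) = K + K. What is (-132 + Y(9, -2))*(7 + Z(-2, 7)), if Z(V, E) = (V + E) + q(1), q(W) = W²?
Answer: -1482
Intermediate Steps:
Z(V, E) = 1 + E + V (Z(V, E) = (V + E) + 1² = (E + V) + 1 = 1 + E + V)
Y(K, d) = 2*K
(-132 + Y(9, -2))*(7 + Z(-2, 7)) = (-132 + 2*9)*(7 + (1 + 7 - 2)) = (-132 + 18)*(7 + 6) = -114*13 = -1482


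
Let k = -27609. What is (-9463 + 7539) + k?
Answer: -29533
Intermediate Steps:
(-9463 + 7539) + k = (-9463 + 7539) - 27609 = -1924 - 27609 = -29533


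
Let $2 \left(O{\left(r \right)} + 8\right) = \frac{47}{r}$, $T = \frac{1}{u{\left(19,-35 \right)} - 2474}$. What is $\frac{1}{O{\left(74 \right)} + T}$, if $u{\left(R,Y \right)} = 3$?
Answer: $- \frac{365708}{2809675} \approx -0.13016$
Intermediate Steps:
$T = - \frac{1}{2471}$ ($T = \frac{1}{3 - 2474} = \frac{1}{-2471} = - \frac{1}{2471} \approx -0.00040469$)
$O{\left(r \right)} = -8 + \frac{47}{2 r}$ ($O{\left(r \right)} = -8 + \frac{47 \frac{1}{r}}{2} = -8 + \frac{47}{2 r}$)
$\frac{1}{O{\left(74 \right)} + T} = \frac{1}{\left(-8 + \frac{47}{2 \cdot 74}\right) - \frac{1}{2471}} = \frac{1}{\left(-8 + \frac{47}{2} \cdot \frac{1}{74}\right) - \frac{1}{2471}} = \frac{1}{\left(-8 + \frac{47}{148}\right) - \frac{1}{2471}} = \frac{1}{- \frac{1137}{148} - \frac{1}{2471}} = \frac{1}{- \frac{2809675}{365708}} = - \frac{365708}{2809675}$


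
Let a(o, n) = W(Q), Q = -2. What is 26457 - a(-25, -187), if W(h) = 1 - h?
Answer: 26454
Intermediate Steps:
a(o, n) = 3 (a(o, n) = 1 - 1*(-2) = 1 + 2 = 3)
26457 - a(-25, -187) = 26457 - 1*3 = 26457 - 3 = 26454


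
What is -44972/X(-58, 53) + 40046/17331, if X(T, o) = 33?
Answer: -86454246/63547 ≈ -1360.5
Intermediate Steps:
-44972/X(-58, 53) + 40046/17331 = -44972/33 + 40046/17331 = -86454246/63547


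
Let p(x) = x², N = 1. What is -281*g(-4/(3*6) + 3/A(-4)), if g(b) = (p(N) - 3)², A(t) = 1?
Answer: -1124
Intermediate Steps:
g(b) = 4 (g(b) = (1² - 3)² = (1 - 3)² = (-2)² = 4)
-281*g(-4/(3*6) + 3/A(-4)) = -281*4 = -1124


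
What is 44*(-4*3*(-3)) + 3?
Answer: 1587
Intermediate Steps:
44*(-4*3*(-3)) + 3 = 44*(-12*(-3)) + 3 = 44*36 + 3 = 1584 + 3 = 1587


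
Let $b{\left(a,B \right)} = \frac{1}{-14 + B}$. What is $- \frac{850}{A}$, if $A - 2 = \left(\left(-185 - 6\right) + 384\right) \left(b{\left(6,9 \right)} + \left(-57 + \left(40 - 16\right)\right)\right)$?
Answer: $\frac{125}{942} \approx 0.1327$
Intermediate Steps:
$A = - \frac{32028}{5}$ ($A = 2 + \left(\left(-185 - 6\right) + 384\right) \left(\frac{1}{-14 + 9} + \left(-57 + \left(40 - 16\right)\right)\right) = 2 + \left(\left(-185 - 6\right) + 384\right) \left(\frac{1}{-5} + \left(-57 + 24\right)\right) = 2 + \left(-191 + 384\right) \left(- \frac{1}{5} - 33\right) = 2 + 193 \left(- \frac{166}{5}\right) = 2 - \frac{32038}{5} = - \frac{32028}{5} \approx -6405.6$)
$- \frac{850}{A} = - \frac{850}{- \frac{32028}{5}} = \left(-850\right) \left(- \frac{5}{32028}\right) = \frac{125}{942}$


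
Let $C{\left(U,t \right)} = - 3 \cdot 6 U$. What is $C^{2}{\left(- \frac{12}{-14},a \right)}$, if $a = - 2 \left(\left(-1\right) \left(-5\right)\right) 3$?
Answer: $\frac{11664}{49} \approx 238.04$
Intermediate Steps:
$a = -30$ ($a = \left(-2\right) 5 \cdot 3 = \left(-10\right) 3 = -30$)
$C{\left(U,t \right)} = - 18 U$
$C^{2}{\left(- \frac{12}{-14},a \right)} = \left(- 18 \left(- \frac{12}{-14}\right)\right)^{2} = \left(- 18 \left(\left(-12\right) \left(- \frac{1}{14}\right)\right)\right)^{2} = \left(\left(-18\right) \frac{6}{7}\right)^{2} = \left(- \frac{108}{7}\right)^{2} = \frac{11664}{49}$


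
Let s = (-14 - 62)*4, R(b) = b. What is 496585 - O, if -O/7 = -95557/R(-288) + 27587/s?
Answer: 2726546239/5472 ≈ 4.9827e+5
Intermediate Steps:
s = -304 (s = -76*4 = -304)
O = -9233119/5472 (O = -7*(-95557/(-288) + 27587/(-304)) = -7*(-95557*(-1/288) + 27587*(-1/304)) = -7*(95557/288 - 27587/304) = -7*1319017/5472 = -9233119/5472 ≈ -1687.3)
496585 - O = 496585 - 1*(-9233119/5472) = 496585 + 9233119/5472 = 2726546239/5472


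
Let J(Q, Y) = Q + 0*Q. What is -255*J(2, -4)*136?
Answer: -69360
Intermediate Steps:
J(Q, Y) = Q (J(Q, Y) = Q + 0 = Q)
-255*J(2, -4)*136 = -255*2*136 = -85*6*136 = -510*136 = -69360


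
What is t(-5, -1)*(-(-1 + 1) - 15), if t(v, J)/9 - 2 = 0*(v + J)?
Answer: -270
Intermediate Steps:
t(v, J) = 18 (t(v, J) = 18 + 9*(0*(v + J)) = 18 + 9*(0*(J + v)) = 18 + 9*0 = 18 + 0 = 18)
t(-5, -1)*(-(-1 + 1) - 15) = 18*(-(-1 + 1) - 15) = 18*(-1*0 - 15) = 18*(0 - 15) = 18*(-15) = -270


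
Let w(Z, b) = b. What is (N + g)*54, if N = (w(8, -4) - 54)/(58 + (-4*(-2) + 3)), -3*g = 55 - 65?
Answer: 3096/23 ≈ 134.61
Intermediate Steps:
g = 10/3 (g = -(55 - 65)/3 = -1/3*(-10) = 10/3 ≈ 3.3333)
N = -58/69 (N = (-4 - 54)/(58 + (-4*(-2) + 3)) = -58/(58 + (8 + 3)) = -58/(58 + 11) = -58/69 ≈ -0.84058)
(N + g)*54 = (-58/69 + 10/3)*54 = (172/69)*54 = 3096/23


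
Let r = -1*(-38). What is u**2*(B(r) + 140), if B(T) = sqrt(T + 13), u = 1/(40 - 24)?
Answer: 35/64 + sqrt(51)/256 ≈ 0.57477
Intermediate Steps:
u = 1/16 ≈ 0.062500
r = 38
B(T) = sqrt(13 + T)
u**2*(B(r) + 140) = (1/16)**2*(sqrt(13 + 38) + 140) = (sqrt(51) + 140)/256 = (140 + sqrt(51))/256 = 35/64 + sqrt(51)/256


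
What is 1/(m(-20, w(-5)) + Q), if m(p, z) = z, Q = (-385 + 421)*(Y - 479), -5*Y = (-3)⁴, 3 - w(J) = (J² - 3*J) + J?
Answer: -5/89296 ≈ -5.5994e-5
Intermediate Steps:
w(J) = 3 - J² + 2*J (w(J) = 3 - ((J² - 3*J) + J) = 3 - (J² - 2*J) = 3 + (-J² + 2*J) = 3 - J² + 2*J)
Y = -81/5 (Y = -⅕*(-3)⁴ = -⅕*81 = -81/5 ≈ -16.200)
Q = -89136/5 (Q = (-385 + 421)*(-81/5 - 479) = 36*(-2476/5) = -89136/5 ≈ -17827.)
1/(m(-20, w(-5)) + Q) = 1/((3 - 1*(-5)² + 2*(-5)) - 89136/5) = 1/((3 - 1*25 - 10) - 89136/5) = 1/((3 - 25 - 10) - 89136/5) = 1/(-32 - 89136/5) = 1/(-89296/5) = -5/89296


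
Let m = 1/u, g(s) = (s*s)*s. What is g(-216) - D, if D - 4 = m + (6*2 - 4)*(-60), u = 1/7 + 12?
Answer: -856563707/85 ≈ -1.0077e+7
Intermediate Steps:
g(s) = s³ (g(s) = s²*s = s³)
u = 85/7 (u = ⅐ + 12 = 85/7 ≈ 12.143)
m = 7/85 (m = 1/(85/7) = 7/85 ≈ 0.082353)
D = -40453/85 (D = 4 + (7/85 + (6*2 - 4)*(-60)) = 4 + (7/85 + (12 - 4)*(-60)) = 4 + (7/85 + 8*(-60)) = 4 + (7/85 - 480) = 4 - 40793/85 = -40453/85 ≈ -475.92)
g(-216) - D = (-216)³ - 1*(-40453/85) = -10077696 + 40453/85 = -856563707/85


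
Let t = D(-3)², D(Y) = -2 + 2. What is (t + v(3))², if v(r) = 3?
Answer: 9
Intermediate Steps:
D(Y) = 0
t = 0 (t = 0² = 0)
(t + v(3))² = (0 + 3)² = 3² = 9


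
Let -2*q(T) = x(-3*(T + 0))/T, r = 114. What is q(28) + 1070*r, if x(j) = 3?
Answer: 6830877/56 ≈ 1.2198e+5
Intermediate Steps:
q(T) = -3/(2*T)
q(28) + 1070*r = -3/2/28 + 1070*114 = -3/2*1/28 + 121980 = -3/56 + 121980 = 6830877/56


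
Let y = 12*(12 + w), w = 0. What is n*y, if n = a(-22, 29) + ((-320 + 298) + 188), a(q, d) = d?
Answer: 28080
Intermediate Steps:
n = 195 (n = 29 + ((-320 + 298) + 188) = 29 + (-22 + 188) = 29 + 166 = 195)
y = 144 (y = 12*(12 + 0) = 12*12 = 144)
n*y = 195*144 = 28080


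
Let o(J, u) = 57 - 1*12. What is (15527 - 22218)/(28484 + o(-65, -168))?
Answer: -6691/28529 ≈ -0.23453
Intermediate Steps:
o(J, u) = 45 (o(J, u) = 57 - 12 = 45)
(15527 - 22218)/(28484 + o(-65, -168)) = (15527 - 22218)/(28484 + 45) = -6691/28529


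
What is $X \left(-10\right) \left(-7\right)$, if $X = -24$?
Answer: $-1680$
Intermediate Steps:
$X \left(-10\right) \left(-7\right) = \left(-24\right) \left(-10\right) \left(-7\right) = 240 \left(-7\right) = -1680$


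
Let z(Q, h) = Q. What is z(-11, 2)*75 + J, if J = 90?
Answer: -735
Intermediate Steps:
z(-11, 2)*75 + J = -11*75 + 90 = -825 + 90 = -735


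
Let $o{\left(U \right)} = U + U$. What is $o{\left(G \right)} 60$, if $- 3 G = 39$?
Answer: $-1560$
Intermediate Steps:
$G = -13$ ($G = \left(- \frac{1}{3}\right) 39 = -13$)
$o{\left(U \right)} = 2 U$
$o{\left(G \right)} 60 = 2 \left(-13\right) 60 = \left(-26\right) 60 = -1560$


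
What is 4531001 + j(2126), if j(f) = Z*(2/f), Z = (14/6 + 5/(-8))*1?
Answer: 115594897553/25512 ≈ 4.5310e+6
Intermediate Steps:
Z = 41/24 (Z = (14*(⅙) + 5*(-⅛))*1 = (7/3 - 5/8)*1 = (41/24)*1 = 41/24 ≈ 1.7083)
j(f) = 41/(12*f) (j(f) = 41*(2/f)/24 = 41/(12*f))
4531001 + j(2126) = 4531001 + (41/12)/2126 = 4531001 + (41/12)*(1/2126) = 4531001 + 41/25512 = 115594897553/25512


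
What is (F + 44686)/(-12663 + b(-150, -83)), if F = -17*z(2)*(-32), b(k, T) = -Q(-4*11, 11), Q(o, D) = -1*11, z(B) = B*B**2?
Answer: -24519/6326 ≈ -3.8759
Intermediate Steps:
z(B) = B**3
Q(o, D) = -11
b(k, T) = 11 (b(k, T) = -1*(-11) = 11)
F = 4352 (F = -17*2**3*(-32) = -17*8*(-32) = -136*(-32) = 4352)
(F + 44686)/(-12663 + b(-150, -83)) = (4352 + 44686)/(-12663 + 11) = 49038/(-12652) = 49038*(-1/12652) = -24519/6326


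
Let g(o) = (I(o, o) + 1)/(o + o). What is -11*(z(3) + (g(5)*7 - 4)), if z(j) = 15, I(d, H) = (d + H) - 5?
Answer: -836/5 ≈ -167.20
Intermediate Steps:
I(d, H) = -5 + H + d (I(d, H) = (H + d) - 5 = -5 + H + d)
g(o) = (-4 + 2*o)/(2*o) (g(o) = ((-5 + o + o) + 1)/(o + o) = ((-5 + 2*o) + 1)/((2*o)) = (-4 + 2*o)*(1/(2*o)) = (-4 + 2*o)/(2*o))
-11*(z(3) + (g(5)*7 - 4)) = -11*(15 + (((-2 + 5)/5)*7 - 4)) = -11*(15 + (((⅕)*3)*7 - 4)) = -11*(15 + ((⅗)*7 - 4)) = -11*(15 + (21/5 - 4)) = -11*(15 + ⅕) = -11*76/5 = -836/5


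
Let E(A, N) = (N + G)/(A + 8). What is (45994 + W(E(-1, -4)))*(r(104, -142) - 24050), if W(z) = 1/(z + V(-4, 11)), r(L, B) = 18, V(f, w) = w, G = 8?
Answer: -89531720672/81 ≈ -1.1053e+9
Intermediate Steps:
E(A, N) = (8 + N)/(8 + A) (E(A, N) = (N + 8)/(A + 8) = (8 + N)/(8 + A))
W(z) = 1/(11 + z) (W(z) = 1/(z + 11) = 1/(11 + z))
(45994 + W(E(-1, -4)))*(r(104, -142) - 24050) = (45994 + 1/(11 + (8 - 4)/(8 - 1)))*(18 - 24050) = (45994 + 1/(11 + 4/7))*(-24032) = (45994 + 1/(81/7))*(-24032) = (45994 + 7/81)*(-24032) = (3725521/81)*(-24032) = -89531720672/81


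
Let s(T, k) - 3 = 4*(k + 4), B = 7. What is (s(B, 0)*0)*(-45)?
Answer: 0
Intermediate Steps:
s(T, k) = 19 + 4*k (s(T, k) = 3 + 4*(k + 4) = 3 + 4*(4 + k) = 3 + (16 + 4*k) = 19 + 4*k)
(s(B, 0)*0)*(-45) = ((19 + 4*0)*0)*(-45) = ((19 + 0)*0)*(-45) = (19*0)*(-45) = 0*(-45) = 0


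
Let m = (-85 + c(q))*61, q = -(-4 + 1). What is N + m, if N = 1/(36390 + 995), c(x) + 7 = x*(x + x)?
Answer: -168755889/37385 ≈ -4514.0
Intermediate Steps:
q = 3 (q = -1*(-3) = 3)
c(x) = -7 + 2*x² (c(x) = -7 + x*(x + x) = -7 + x*(2*x) = -7 + 2*x²)
N = 1/37385 ≈ 2.6749e-5
m = -4514 (m = (-85 + (-7 + 2*3²))*61 = (-85 + (-7 + 2*9))*61 = (-85 + (-7 + 18))*61 = (-85 + 11)*61 = -74*61 = -4514)
N + m = 1/37385 - 4514 = -168755889/37385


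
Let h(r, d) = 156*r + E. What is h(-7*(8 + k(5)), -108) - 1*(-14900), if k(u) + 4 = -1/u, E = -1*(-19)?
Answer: 53847/5 ≈ 10769.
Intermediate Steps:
E = 19
k(u) = -4 - 1/u
h(r, d) = 19 + 156*r (h(r, d) = 156*r + 19 = 19 + 156*r)
h(-7*(8 + k(5)), -108) - 1*(-14900) = (19 + 156*(-7*(8 + (-4 - 1/5)))) - 1*(-14900) = (19 + 156*(-7*(8 + (-4 - 1*⅕)))) + 14900 = (19 + 156*(-7*(8 + (-4 - ⅕)))) + 14900 = (19 + 156*(-7*(8 - 21/5))) + 14900 = (19 + 156*(-7*19/5)) + 14900 = (19 + 156*(-133/5)) + 14900 = (19 - 20748/5) + 14900 = -20653/5 + 14900 = 53847/5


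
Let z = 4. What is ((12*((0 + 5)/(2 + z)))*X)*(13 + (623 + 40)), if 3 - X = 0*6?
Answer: 20280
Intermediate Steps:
X = 3 (X = 3 - 0*6 = 3 - 1*0 = 3 + 0 = 3)
((12*((0 + 5)/(2 + z)))*X)*(13 + (623 + 40)) = ((12*((0 + 5)/(2 + 4)))*3)*(13 + (623 + 40)) = ((12*(5/6))*3)*(13 + 663) = ((12*(5*(⅙)))*3)*676 = ((12*(⅚))*3)*676 = (10*3)*676 = 30*676 = 20280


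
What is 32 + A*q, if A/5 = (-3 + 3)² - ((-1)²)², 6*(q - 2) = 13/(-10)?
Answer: 277/12 ≈ 23.083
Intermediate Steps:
q = 107/60 (q = 2 + (13/(-10))/6 = 2 + (13*(-⅒))/6 = 2 + (⅙)*(-13/10) = 2 - 13/60 = 107/60 ≈ 1.7833)
A = -5 (A = 5*((-3 + 3)² - ((-1)²)²) = 5*(0² - 1*1²) = 5*(0 - 1*1) = 5*(0 - 1) = 5*(-1) = -5)
32 + A*q = 32 - 5*107/60 = 32 - 107/12 = 277/12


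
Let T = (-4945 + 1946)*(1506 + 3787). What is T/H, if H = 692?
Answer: -15873707/692 ≈ -22939.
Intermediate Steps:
T = -15873707 (T = -2999*5293 = -15873707)
T/H = -15873707/692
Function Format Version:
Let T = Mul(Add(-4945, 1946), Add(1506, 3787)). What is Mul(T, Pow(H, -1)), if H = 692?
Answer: Rational(-15873707, 692) ≈ -22939.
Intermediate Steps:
T = -15873707 (T = Mul(-2999, 5293) = -15873707)
Mul(T, Pow(H, -1)) = Mul(-15873707, Pow(692, -1)) = Mul(-15873707, Rational(1, 692)) = Rational(-15873707, 692)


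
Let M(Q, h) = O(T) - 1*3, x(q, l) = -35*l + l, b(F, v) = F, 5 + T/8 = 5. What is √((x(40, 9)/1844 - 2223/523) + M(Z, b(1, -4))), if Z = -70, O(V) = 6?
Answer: I*√329350073442/482206 ≈ 1.1901*I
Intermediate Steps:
T = 0 (T = -40 + 8*5 = -40 + 40 = 0)
x(q, l) = -34*l
M(Q, h) = 3 (M(Q, h) = 6 - 1*3 = 6 - 3 = 3)
√((x(40, 9)/1844 - 2223/523) + M(Z, b(1, -4))) = √((-34*9/1844 - 2223/523) + 3) = √((-306*1/1844 - 2223*1/523) + 3) = √((-153/922 - 2223/523) + 3) = √(-2129625/482206 + 3) = √(-683007/482206) = I*√329350073442/482206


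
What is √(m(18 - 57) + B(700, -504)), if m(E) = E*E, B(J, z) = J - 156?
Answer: √2065 ≈ 45.442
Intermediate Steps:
B(J, z) = -156 + J
m(E) = E²
√(m(18 - 57) + B(700, -504)) = √((18 - 57)² + (-156 + 700)) = √((-39)² + 544) = √(1521 + 544) = √2065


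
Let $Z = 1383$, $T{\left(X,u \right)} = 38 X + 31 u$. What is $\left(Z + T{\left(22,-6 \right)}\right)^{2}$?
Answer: $4133089$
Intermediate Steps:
$T{\left(X,u \right)} = 31 u + 38 X$
$\left(Z + T{\left(22,-6 \right)}\right)^{2} = \left(1383 + \left(31 \left(-6\right) + 38 \cdot 22\right)\right)^{2} = \left(1383 + \left(-186 + 836\right)\right)^{2} = \left(1383 + 650\right)^{2} = 2033^{2} = 4133089$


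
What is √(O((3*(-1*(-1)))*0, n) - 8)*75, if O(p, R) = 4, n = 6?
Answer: 150*I ≈ 150.0*I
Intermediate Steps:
√(O((3*(-1*(-1)))*0, n) - 8)*75 = √(4 - 8)*75 = √(-4)*75 = (2*I)*75 = 150*I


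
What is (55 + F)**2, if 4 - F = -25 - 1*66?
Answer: 22500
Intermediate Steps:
F = 95 (F = 4 - (-25 - 1*66) = 4 - (-25 - 66) = 4 - 1*(-91) = 4 + 91 = 95)
(55 + F)**2 = (55 + 95)**2 = 150**2 = 22500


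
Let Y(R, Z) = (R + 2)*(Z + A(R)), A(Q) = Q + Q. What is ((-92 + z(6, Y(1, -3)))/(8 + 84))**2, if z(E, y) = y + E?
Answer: 7921/8464 ≈ 0.93585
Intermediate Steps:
A(Q) = 2*Q
Y(R, Z) = (2 + R)*(Z + 2*R) (Y(R, Z) = (R + 2)*(Z + 2*R) = (2 + R)*(Z + 2*R))
z(E, y) = E + y
((-92 + z(6, Y(1, -3)))/(8 + 84))**2 = ((-92 + (6 + (2*(-3) + 2*1**2 + 4*1 + 1*(-3))))/(8 + 84))**2 = ((-92 + (6 + (-6 + 2*1 + 4 - 3)))/92)**2 = ((-92 + (6 + (-6 + 2 + 4 - 3)))*(1/92))**2 = ((-92 + (6 - 3))*(1/92))**2 = ((-92 + 3)*(1/92))**2 = (-89*1/92)**2 = (-89/92)**2 = 7921/8464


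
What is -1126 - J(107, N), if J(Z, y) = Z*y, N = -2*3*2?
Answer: 158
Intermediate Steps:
N = -12 (N = -6*2 = -12)
-1126 - J(107, N) = -1126 - 107*(-12) = -1126 - 1*(-1284) = -1126 + 1284 = 158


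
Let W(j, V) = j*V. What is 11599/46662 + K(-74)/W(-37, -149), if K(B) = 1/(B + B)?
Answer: 675989701/2719474692 ≈ 0.24857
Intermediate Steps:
W(j, V) = V*j
K(B) = 1/(2*B)
11599/46662 + K(-74)/W(-37, -149) = 11599/46662 + ((½)/(-74))/((-149*(-37))) = 11599*(1/46662) + ((½)*(-1/74))/5513 = 1657/6666 - 1/148*1/5513 = 1657/6666 - 1/815924 = 675989701/2719474692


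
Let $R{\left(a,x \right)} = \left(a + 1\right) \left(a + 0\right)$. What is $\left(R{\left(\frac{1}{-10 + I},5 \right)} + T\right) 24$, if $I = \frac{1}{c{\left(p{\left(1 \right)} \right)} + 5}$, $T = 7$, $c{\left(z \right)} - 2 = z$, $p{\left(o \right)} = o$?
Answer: $\frac{1034856}{6241} \approx 165.82$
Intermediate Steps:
$c{\left(z \right)} = 2 + z$
$I = \frac{1}{8}$ ($I = \frac{1}{\left(2 + 1\right) + 5} = \frac{1}{3 + 5} = \frac{1}{8} \approx 0.125$)
$R{\left(a,x \right)} = a \left(1 + a\right)$ ($R{\left(a,x \right)} = \left(1 + a\right) a = a \left(1 + a\right)$)
$\left(R{\left(\frac{1}{-10 + I},5 \right)} + T\right) 24 = \left(\frac{1 + \frac{1}{-10 + \frac{1}{8}}}{-10 + \frac{1}{8}} + 7\right) 24 = \left(\frac{1 + \frac{1}{- \frac{79}{8}}}{- \frac{79}{8}} + 7\right) 24 = \left(- \frac{8 \left(1 - \frac{8}{79}\right)}{79} + 7\right) 24 = \left(\left(- \frac{8}{79}\right) \frac{71}{79} + 7\right) 24 = \left(- \frac{568}{6241} + 7\right) 24 = \frac{43119}{6241} \cdot 24 = \frac{1034856}{6241}$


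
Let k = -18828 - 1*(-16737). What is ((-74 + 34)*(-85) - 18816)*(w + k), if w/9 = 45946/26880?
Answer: 17918712447/560 ≈ 3.1998e+7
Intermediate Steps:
k = -2091 (k = -18828 + 16737 = -2091)
w = 68919/4480 (w = 9*(45946/26880) = 9*(45946*(1/26880)) = 9*(22973/13440) = 68919/4480 ≈ 15.384)
((-74 + 34)*(-85) - 18816)*(w + k) = ((-74 + 34)*(-85) - 18816)*(68919/4480 - 2091) = (-40*(-85) - 18816)*(-9298761/4480) = (3400 - 18816)*(-9298761/4480) = -15416*(-9298761/4480) = 17918712447/560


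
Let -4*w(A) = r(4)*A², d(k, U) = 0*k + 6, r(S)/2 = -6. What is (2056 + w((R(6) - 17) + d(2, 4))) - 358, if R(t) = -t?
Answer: 2565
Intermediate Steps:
r(S) = -12 (r(S) = 2*(-6) = -12)
d(k, U) = 6 (d(k, U) = 0 + 6 = 6)
w(A) = 3*A² (w(A) = -(-3)*A² = 3*A²)
(2056 + w((R(6) - 17) + d(2, 4))) - 358 = (2056 + 3*((-1*6 - 17) + 6)²) - 358 = (2056 + 3*((-6 - 17) + 6)²) - 358 = (2056 + 3*(-23 + 6)²) - 358 = (2056 + 3*(-17)²) - 358 = (2056 + 3*289) - 358 = (2056 + 867) - 358 = 2923 - 358 = 2565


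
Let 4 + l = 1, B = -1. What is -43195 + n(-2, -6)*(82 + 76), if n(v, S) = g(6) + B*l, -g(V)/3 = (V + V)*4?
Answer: -65473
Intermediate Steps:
l = -3 (l = -4 + 1 = -3)
g(V) = -24*V (g(V) = -3*(V + V)*4 = -3*2*V*4 = -24*V)
n(v, S) = -141 (n(v, S) = -24*6 - 1*(-3) = -144 + 3 = -141)
-43195 + n(-2, -6)*(82 + 76) = -43195 - 141*(82 + 76) = -43195 - 141*158 = -43195 - 22278 = -65473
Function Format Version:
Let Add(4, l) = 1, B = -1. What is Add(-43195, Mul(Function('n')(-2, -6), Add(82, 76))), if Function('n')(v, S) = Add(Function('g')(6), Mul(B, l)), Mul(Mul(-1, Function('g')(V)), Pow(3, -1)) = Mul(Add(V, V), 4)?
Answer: -65473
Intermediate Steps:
l = -3 (l = Add(-4, 1) = -3)
Function('g')(V) = Mul(-24, V) (Function('g')(V) = Mul(-3, Mul(Add(V, V), 4)) = Mul(-3, Mul(Mul(2, V), 4)) = Mul(-3, Mul(8, V)) = Mul(-24, V))
Function('n')(v, S) = -141 (Function('n')(v, S) = Add(Mul(-24, 6), Mul(-1, -3)) = Add(-144, 3) = -141)
Add(-43195, Mul(Function('n')(-2, -6), Add(82, 76))) = Add(-43195, Mul(-141, Add(82, 76))) = Add(-43195, Mul(-141, 158)) = Add(-43195, -22278) = -65473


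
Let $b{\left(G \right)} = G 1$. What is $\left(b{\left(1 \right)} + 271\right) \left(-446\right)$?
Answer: $-121312$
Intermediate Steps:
$b{\left(G \right)} = G$
$\left(b{\left(1 \right)} + 271\right) \left(-446\right) = \left(1 + 271\right) \left(-446\right) = 272 \left(-446\right) = -121312$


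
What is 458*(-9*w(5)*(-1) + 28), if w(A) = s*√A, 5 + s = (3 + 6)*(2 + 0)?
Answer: 12824 + 53586*√5 ≈ 1.3265e+5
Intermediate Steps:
s = 13 (s = -5 + (3 + 6)*(2 + 0) = -5 + 9*2 = -5 + 18 = 13)
w(A) = 13*√A
458*(-9*w(5)*(-1) + 28) = 458*(-117*√5*(-1) + 28) = 458*(117*√5 + 28) = 458*(28 + 117*√5) = 12824 + 53586*√5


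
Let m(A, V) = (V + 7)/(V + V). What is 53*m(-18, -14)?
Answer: 53/4 ≈ 13.250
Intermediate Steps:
m(A, V) = (7 + V)/(2*V) (m(A, V) = (7 + V)/((2*V)) = (7 + V)*(1/(2*V)) = (7 + V)/(2*V))
53*m(-18, -14) = 53*((½)*(7 - 14)/(-14)) = 53*((½)*(-1/14)*(-7)) = 53*(¼) = 53/4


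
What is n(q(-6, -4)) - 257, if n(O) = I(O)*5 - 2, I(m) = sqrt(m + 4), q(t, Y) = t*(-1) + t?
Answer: -249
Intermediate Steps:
q(t, Y) = 0 (q(t, Y) = -t + t = 0)
I(m) = sqrt(4 + m)
n(O) = -2 + 5*sqrt(4 + O) (n(O) = sqrt(4 + O)*5 - 2 = 5*sqrt(4 + O) - 2 = -2 + 5*sqrt(4 + O))
n(q(-6, -4)) - 257 = (-2 + 5*sqrt(4 + 0)) - 257 = (-2 + 5*sqrt(4)) - 257 = (-2 + 5*2) - 257 = (-2 + 10) - 257 = 8 - 257 = -249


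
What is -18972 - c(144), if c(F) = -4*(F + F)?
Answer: -17820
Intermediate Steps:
c(F) = -8*F
-18972 - c(144) = -18972 - (-8)*144 = -18972 - 1*(-1152) = -18972 + 1152 = -17820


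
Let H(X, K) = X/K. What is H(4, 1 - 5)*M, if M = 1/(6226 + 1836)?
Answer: -1/8062 ≈ -0.00012404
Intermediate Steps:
M = 1/8062 ≈ 0.00012404
H(4, 1 - 5)*M = (4/(1 - 5))*(1/8062) = (4/(-4))*(1/8062) = (4*(-1/4))*(1/8062) = -1*1/8062 = -1/8062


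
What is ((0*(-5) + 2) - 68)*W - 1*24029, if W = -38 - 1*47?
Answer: -18419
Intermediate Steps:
W = -85 (W = -38 - 47 = -85)
((0*(-5) + 2) - 68)*W - 1*24029 = ((0*(-5) + 2) - 68)*(-85) - 1*24029 = ((0 + 2) - 68)*(-85) - 24029 = (2 - 68)*(-85) - 24029 = -66*(-85) - 24029 = 5610 - 24029 = -18419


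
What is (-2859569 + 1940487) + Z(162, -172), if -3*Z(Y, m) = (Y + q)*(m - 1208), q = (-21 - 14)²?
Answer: -281062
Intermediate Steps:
q = 1225 (q = (-35)² = 1225)
Z(Y, m) = -(-1208 + m)*(1225 + Y)/3 (Z(Y, m) = -(Y + 1225)*(m - 1208)/3 = -(1225 + Y)*(-1208 + m)/3 = -(-1208 + m)*(1225 + Y)/3)
(-2859569 + 1940487) + Z(162, -172) = (-2859569 + 1940487) + (1479800/3 - 1225/3*(-172) + (1208/3)*162 - ⅓*162*(-172)) = -919082 + (1479800/3 + 210700/3 + 65232 + 9288) = -919082 + 638020 = -281062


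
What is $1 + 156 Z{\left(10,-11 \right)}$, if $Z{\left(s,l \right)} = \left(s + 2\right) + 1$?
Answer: $2029$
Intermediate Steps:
$Z{\left(s,l \right)} = 3 + s$ ($Z{\left(s,l \right)} = \left(2 + s\right) + 1 = 3 + s$)
$1 + 156 Z{\left(10,-11 \right)} = 1 + 156 \left(3 + 10\right) = 1 + 156 \cdot 13 = 1 + 2028 = 2029$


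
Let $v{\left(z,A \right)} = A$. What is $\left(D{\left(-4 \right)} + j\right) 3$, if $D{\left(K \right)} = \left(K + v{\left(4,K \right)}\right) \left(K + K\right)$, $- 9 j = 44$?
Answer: $\frac{532}{3} \approx 177.33$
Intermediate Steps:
$j = - \frac{44}{9}$ ($j = \left(- \frac{1}{9}\right) 44 = - \frac{44}{9} \approx -4.8889$)
$D{\left(K \right)} = 4 K^{2}$ ($D{\left(K \right)} = \left(K + K\right) \left(K + K\right) = 2 K 2 K = 4 K^{2}$)
$\left(D{\left(-4 \right)} + j\right) 3 = \left(4 \left(-4\right)^{2} - \frac{44}{9}\right) 3 = \left(4 \cdot 16 - \frac{44}{9}\right) 3 = \left(64 - \frac{44}{9}\right) 3 = \frac{532}{9} \cdot 3 = \frac{532}{3}$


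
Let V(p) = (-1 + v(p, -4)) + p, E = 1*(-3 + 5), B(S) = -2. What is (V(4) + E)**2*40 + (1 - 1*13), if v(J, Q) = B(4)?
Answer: 348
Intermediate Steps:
v(J, Q) = -2
E = 2 (E = 1*2 = 2)
V(p) = -3 + p (V(p) = (-1 - 2) + p = -3 + p)
(V(4) + E)**2*40 + (1 - 1*13) = ((-3 + 4) + 2)**2*40 + (1 - 1*13) = (1 + 2)**2*40 + (1 - 13) = 3**2*40 - 12 = 9*40 - 12 = 360 - 12 = 348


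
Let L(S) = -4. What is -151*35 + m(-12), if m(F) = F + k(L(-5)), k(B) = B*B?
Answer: -5281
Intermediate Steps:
k(B) = B²
m(F) = 16 + F (m(F) = F + (-4)² = F + 16 = 16 + F)
-151*35 + m(-12) = -151*35 + (16 - 12) = -5285 + 4 = -5281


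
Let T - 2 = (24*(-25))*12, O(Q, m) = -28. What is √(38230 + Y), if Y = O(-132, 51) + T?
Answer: 2*√7751 ≈ 176.08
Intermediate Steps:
T = -7198 (T = 2 + (24*(-25))*12 = 2 - 600*12 = 2 - 7200 = -7198)
Y = -7226 (Y = -28 - 7198 = -7226)
√(38230 + Y) = √(38230 - 7226) = √31004 = 2*√7751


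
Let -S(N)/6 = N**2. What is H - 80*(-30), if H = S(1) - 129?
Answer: 2265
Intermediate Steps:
S(N) = -6*N**2
H = -135 (H = -6*1**2 - 129 = -6*1 - 129 = -6 - 129 = -135)
H - 80*(-30) = -135 - 80*(-30) = -135 + 2400 = 2265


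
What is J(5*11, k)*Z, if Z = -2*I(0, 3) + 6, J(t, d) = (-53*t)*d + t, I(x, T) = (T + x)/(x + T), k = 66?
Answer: -769340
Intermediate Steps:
I(x, T) = 1 (I(x, T) = (T + x)/(T + x) = 1)
J(t, d) = t - 53*d*t (J(t, d) = -53*d*t + t = t - 53*d*t)
Z = 4 (Z = -2*1 + 6 = -2 + 6 = 4)
J(5*11, k)*Z = ((5*11)*(1 - 53*66))*4 = (55*(1 - 3498))*4 = (55*(-3497))*4 = -192335*4 = -769340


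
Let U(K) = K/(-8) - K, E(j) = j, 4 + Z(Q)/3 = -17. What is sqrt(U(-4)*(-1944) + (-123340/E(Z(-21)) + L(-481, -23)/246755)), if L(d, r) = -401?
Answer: 7*I*sqrt(75938575131155)/740265 ≈ 82.403*I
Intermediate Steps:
Z(Q) = -63 (Z(Q) = -12 + 3*(-17) = -12 - 51 = -63)
U(K) = -9*K/8 (U(K) = K*(-1/8) - K = -K/8 - K = -9*K/8)
sqrt(U(-4)*(-1944) + (-123340/E(Z(-21)) + L(-481, -23)/246755)) = sqrt(-9/8*(-4)*(-1944) + (-123340/(-63) - 401/246755)) = sqrt((9/2)*(-1944) + (-123340*(-1/63) - 401*1/246755)) = sqrt(-8748 + (17620/9 - 401/246755)) = sqrt(-8748 + 4347819491/2220795) = sqrt(-15079695169/2220795) = 7*I*sqrt(75938575131155)/740265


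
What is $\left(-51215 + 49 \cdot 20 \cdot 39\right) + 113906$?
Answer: $100911$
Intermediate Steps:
$\left(-51215 + 49 \cdot 20 \cdot 39\right) + 113906 = \left(-51215 + 980 \cdot 39\right) + 113906 = \left(-51215 + 38220\right) + 113906 = -12995 + 113906 = 100911$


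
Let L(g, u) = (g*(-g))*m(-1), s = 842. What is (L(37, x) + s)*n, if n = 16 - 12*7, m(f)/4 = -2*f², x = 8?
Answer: -801992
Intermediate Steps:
m(f) = -8*f² (m(f) = 4*(-2*f²) = -8*f²)
n = -68 (n = 16 - 84 = -68)
L(g, u) = 8*g² (L(g, u) = (g*(-g))*(-8*(-1)²) = (-g²)*(-8*1) = -g²*(-8) = 8*g²)
(L(37, x) + s)*n = (8*37² + 842)*(-68) = (8*1369 + 842)*(-68) = (10952 + 842)*(-68) = 11794*(-68) = -801992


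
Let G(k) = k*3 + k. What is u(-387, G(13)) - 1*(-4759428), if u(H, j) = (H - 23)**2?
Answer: 4927528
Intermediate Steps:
G(k) = 4*k (G(k) = 3*k + k = 4*k)
u(H, j) = (-23 + H)**2
u(-387, G(13)) - 1*(-4759428) = (-23 - 387)**2 - 1*(-4759428) = (-410)**2 + 4759428 = 168100 + 4759428 = 4927528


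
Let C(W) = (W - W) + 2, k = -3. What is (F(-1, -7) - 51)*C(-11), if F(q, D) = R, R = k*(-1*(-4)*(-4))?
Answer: -6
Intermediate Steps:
C(W) = 2 (C(W) = 0 + 2 = 2)
R = 48 (R = -3*(-1*(-4))*(-4) = -12*(-4) = -3*(-16) = 48)
F(q, D) = 48
(F(-1, -7) - 51)*C(-11) = (48 - 51)*2 = -3*2 = -6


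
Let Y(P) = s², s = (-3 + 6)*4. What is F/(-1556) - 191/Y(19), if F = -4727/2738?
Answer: -101630245/76685904 ≈ -1.3253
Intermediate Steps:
F = -4727/2738 (F = -4727*1/2738 = -4727/2738 ≈ -1.7264)
s = 12 (s = 3*4 = 12)
Y(P) = 144 (Y(P) = 12² = 144)
F/(-1556) - 191/Y(19) = -4727/2738/(-1556) - 191/144 = -4727/2738*(-1/1556) - 191*1/144 = 4727/4260328 - 191/144 = -101630245/76685904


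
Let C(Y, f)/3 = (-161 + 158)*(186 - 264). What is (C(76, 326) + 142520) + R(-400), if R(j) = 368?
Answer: 143590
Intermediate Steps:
C(Y, f) = 702 (C(Y, f) = 3*((-161 + 158)*(186 - 264)) = 3*(-3*(-78)) = 3*234 = 702)
(C(76, 326) + 142520) + R(-400) = (702 + 142520) + 368 = 143222 + 368 = 143590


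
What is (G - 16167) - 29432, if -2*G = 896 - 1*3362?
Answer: -44366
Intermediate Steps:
G = 1233 (G = -(896 - 1*3362)/2 = -(896 - 3362)/2 = -½*(-2466) = 1233)
(G - 16167) - 29432 = (1233 - 16167) - 29432 = -14934 - 29432 = -44366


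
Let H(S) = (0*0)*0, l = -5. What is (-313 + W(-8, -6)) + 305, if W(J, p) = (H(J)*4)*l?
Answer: -8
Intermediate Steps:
H(S) = 0 (H(S) = 0*0 = 0)
W(J, p) = 0 (W(J, p) = (0*4)*(-5) = 0*(-5) = 0)
(-313 + W(-8, -6)) + 305 = (-313 + 0) + 305 = -313 + 305 = -8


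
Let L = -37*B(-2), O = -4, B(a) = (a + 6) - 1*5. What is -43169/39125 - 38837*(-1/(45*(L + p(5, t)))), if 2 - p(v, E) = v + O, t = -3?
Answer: 289135727/13380750 ≈ 21.608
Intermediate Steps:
B(a) = 1 + a (B(a) = (6 + a) - 5 = 1 + a)
p(v, E) = 6 - v (p(v, E) = 2 - (v - 4) = 2 - (-4 + v) = 2 + (4 - v) = 6 - v)
L = 37 (L = -37*(1 - 2) = -37*(-1) = 37)
-43169/39125 - 38837*(-1/(45*(L + p(5, t)))) = -43169/39125 - 38837*(-1/(45*(37 + (6 - 1*5)))) = -43169*1/39125 - 38837*(-1/(45*(37 + (6 - 5)))) = -43169/39125 - 38837*(-1/(45*(37 + 1))) = -43169/39125 - 38837/((-45*38)) = -43169/39125 - 38837/(-1710) = -43169/39125 - 38837*(-1/1710) = -43169/39125 + 38837/1710 = 289135727/13380750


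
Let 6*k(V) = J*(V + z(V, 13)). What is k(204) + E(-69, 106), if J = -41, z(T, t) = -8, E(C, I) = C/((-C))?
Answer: -4021/3 ≈ -1340.3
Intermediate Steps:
E(C, I) = -1 (E(C, I) = C*(-1/C) = -1)
k(V) = 164/3 - 41*V/6 (k(V) = (-41*(V - 8))/6 = (-41*(-8 + V))/6 = (328 - 41*V)/6 = 164/3 - 41*V/6)
k(204) + E(-69, 106) = (164/3 - 41/6*204) - 1 = (164/3 - 1394) - 1 = -4018/3 - 1 = -4021/3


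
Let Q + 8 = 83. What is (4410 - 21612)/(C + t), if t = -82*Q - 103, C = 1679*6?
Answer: -17202/3821 ≈ -4.5020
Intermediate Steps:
Q = 75 (Q = -8 + 83 = 75)
C = 10074
t = -6253 (t = -82*75 - 103 = -6150 - 103 = -6253)
(4410 - 21612)/(C + t) = (4410 - 21612)/(10074 - 6253) = -17202/3821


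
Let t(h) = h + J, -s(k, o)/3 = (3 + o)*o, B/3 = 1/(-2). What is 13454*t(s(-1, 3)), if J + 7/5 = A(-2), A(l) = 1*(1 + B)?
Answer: -3760393/5 ≈ -7.5208e+5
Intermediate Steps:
B = -3/2 (B = 3/(-2) = 3*(-½) = -3/2 ≈ -1.5000)
A(l) = -½ (A(l) = 1*(1 - 3/2) = 1*(-½) = -½)
J = -19/10 (J = -7/5 - ½ = -19/10 ≈ -1.9000)
s(k, o) = -3*o*(3 + o) (s(k, o) = -3*(3 + o)*o = -3*o*(3 + o))
t(h) = -19/10 + h (t(h) = h - 19/10 = -19/10 + h)
13454*t(s(-1, 3)) = 13454*(-19/10 - 3*3*(3 + 3)) = 13454*(-19/10 - 3*3*6) = 13454*(-19/10 - 54) = 13454*(-559/10) = -3760393/5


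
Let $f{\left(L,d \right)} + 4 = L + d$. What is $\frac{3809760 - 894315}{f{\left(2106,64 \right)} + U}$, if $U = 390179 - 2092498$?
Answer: $- \frac{224265}{130781} \approx -1.7148$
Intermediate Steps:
$f{\left(L,d \right)} = -4 + L + d$ ($f{\left(L,d \right)} = -4 + \left(L + d\right) = -4 + L + d$)
$U = -1702319$
$\frac{3809760 - 894315}{f{\left(2106,64 \right)} + U} = \frac{3809760 - 894315}{\left(-4 + 2106 + 64\right) - 1702319} = \frac{3809760 - 894315}{2166 - 1702319} = \frac{2915445}{-1700153} = 2915445 \left(- \frac{1}{1700153}\right) = - \frac{224265}{130781}$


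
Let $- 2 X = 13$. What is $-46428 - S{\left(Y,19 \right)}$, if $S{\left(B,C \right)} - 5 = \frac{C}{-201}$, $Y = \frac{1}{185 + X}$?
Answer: $- \frac{9333014}{201} \approx -46433.0$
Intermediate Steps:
$X = - \frac{13}{2}$ ($X = \left(- \frac{1}{2}\right) 13 = - \frac{13}{2} \approx -6.5$)
$Y = \frac{2}{357}$ ($Y = \frac{1}{185 - \frac{13}{2}} = \frac{1}{\frac{357}{2}} = \frac{2}{357} \approx 0.0056022$)
$S{\left(B,C \right)} = 5 - \frac{C}{201}$ ($S{\left(B,C \right)} = 5 + \frac{C}{-201} = 5 + C \left(- \frac{1}{201}\right) = 5 - \frac{C}{201}$)
$-46428 - S{\left(Y,19 \right)} = -46428 - \left(5 - \frac{19}{201}\right) = -46428 - \frac{986}{201} = - \frac{9333014}{201}$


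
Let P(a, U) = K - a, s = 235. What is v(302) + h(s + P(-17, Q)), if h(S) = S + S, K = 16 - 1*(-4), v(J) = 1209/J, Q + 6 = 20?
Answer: 165497/302 ≈ 548.00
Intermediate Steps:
Q = 14 (Q = -6 + 20 = 14)
K = 20 (K = 16 + 4 = 20)
P(a, U) = 20 - a
h(S) = 2*S
v(302) + h(s + P(-17, Q)) = 1209/302 + 2*(235 + (20 - 1*(-17))) = 1209*(1/302) + 2*(235 + (20 + 17)) = 1209/302 + 2*(235 + 37) = 1209/302 + 2*272 = 1209/302 + 544 = 165497/302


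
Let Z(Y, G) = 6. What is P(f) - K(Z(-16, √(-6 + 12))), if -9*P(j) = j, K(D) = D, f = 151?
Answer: -205/9 ≈ -22.778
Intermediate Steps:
P(j) = -j/9
P(f) - K(Z(-16, √(-6 + 12))) = -⅑*151 - 1*6 = -151/9 - 6 = -205/9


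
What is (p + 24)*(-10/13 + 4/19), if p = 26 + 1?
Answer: -7038/247 ≈ -28.494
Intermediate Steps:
p = 27
(p + 24)*(-10/13 + 4/19) = (27 + 24)*(-10/13 + 4/19) = 51*(-10*1/13 + 4*(1/19)) = 51*(-10/13 + 4/19) = 51*(-138/247) = -7038/247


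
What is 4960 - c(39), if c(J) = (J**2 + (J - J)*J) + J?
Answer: 3400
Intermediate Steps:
c(J) = J + J**2 (c(J) = (J**2 + 0*J) + J = (J**2 + 0) + J = J**2 + J = J + J**2)
4960 - c(39) = 4960 - 39*(1 + 39) = 4960 - 39*40 = 4960 - 1*1560 = 4960 - 1560 = 3400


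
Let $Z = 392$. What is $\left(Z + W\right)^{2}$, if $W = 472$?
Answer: $746496$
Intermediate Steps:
$\left(Z + W\right)^{2} = \left(392 + 472\right)^{2} = 864^{2} = 746496$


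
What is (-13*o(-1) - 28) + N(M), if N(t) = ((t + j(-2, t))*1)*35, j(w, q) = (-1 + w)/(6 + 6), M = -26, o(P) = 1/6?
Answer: -11387/12 ≈ -948.92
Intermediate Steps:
o(P) = 1/6 (o(P) = 1*(1/6) = 1/6)
j(w, q) = -1/12 + w/12 (j(w, q) = (-1 + w)/12 = (-1 + w)*(1/12) = -1/12 + w/12)
N(t) = -35/4 + 35*t (N(t) = ((t + (-1/12 + (1/12)*(-2)))*1)*35 = ((t + (-1/12 - 1/6))*1)*35 = ((t - 1/4)*1)*35 = ((-1/4 + t)*1)*35 = (-1/4 + t)*35 = -35/4 + 35*t)
(-13*o(-1) - 28) + N(M) = (-13*1/6 - 28) + (-35/4 + 35*(-26)) = (-13/6 - 28) + (-35/4 - 910) = -181/6 - 3675/4 = -11387/12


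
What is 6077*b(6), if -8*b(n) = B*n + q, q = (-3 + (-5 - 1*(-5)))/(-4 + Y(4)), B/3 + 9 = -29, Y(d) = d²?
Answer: 16632749/32 ≈ 5.1977e+5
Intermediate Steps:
B = -114 (B = -27 + 3*(-29) = -27 - 87 = -114)
q = -¼ (q = (-3 + (-5 - 1*(-5)))/(-4 + 4²) = (-3 + (-5 + 5))/(-4 + 16) = (-3 + 0)/12 = -3*1/12 = -¼ ≈ -0.25000)
b(n) = 1/32 + 57*n/4 (b(n) = -(-114*n - ¼)/8 = -(-¼ - 114*n)/8 = 1/32 + 57*n/4)
6077*b(6) = 6077*(1/32 + (57/4)*6) = 6077*(1/32 + 171/2) = 6077*(2737/32) = 16632749/32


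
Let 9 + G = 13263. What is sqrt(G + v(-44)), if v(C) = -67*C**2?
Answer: I*sqrt(116458) ≈ 341.26*I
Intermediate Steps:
G = 13254 (G = -9 + 13263 = 13254)
sqrt(G + v(-44)) = sqrt(13254 - 67*(-44)**2) = sqrt(13254 - 67*1936) = sqrt(13254 - 129712) = sqrt(-116458) = I*sqrt(116458)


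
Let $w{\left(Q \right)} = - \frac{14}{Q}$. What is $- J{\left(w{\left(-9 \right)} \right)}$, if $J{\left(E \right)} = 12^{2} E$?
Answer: $-224$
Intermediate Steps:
$J{\left(E \right)} = 144 E$
$- J{\left(w{\left(-9 \right)} \right)} = - 144 \left(- \frac{14}{-9}\right) = - 144 \left(\left(-14\right) \left(- \frac{1}{9}\right)\right) = - \frac{144 \cdot 14}{9} = \left(-1\right) 224 = -224$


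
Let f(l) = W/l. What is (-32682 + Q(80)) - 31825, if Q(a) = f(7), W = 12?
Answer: -451537/7 ≈ -64505.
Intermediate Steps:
f(l) = 12/l
Q(a) = 12/7
(-32682 + Q(80)) - 31825 = (-32682 + 12/7) - 31825 = -228762/7 - 31825 = -451537/7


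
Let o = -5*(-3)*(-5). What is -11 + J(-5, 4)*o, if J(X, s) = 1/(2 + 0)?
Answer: -97/2 ≈ -48.500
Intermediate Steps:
J(X, s) = ½ (J(X, s) = 1/2 = ½)
o = -75 (o = 15*(-5) = -75)
-11 + J(-5, 4)*o = -11 + (½)*(-75) = -11 - 75/2 = -97/2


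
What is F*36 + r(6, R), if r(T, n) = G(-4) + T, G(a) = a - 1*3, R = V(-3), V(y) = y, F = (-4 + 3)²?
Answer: 35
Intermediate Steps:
F = 1 (F = (-1)² = 1)
R = -3
G(a) = -3 + a (G(a) = a - 3 = -3 + a)
r(T, n) = -7 + T (r(T, n) = (-3 - 4) + T = -7 + T)
F*36 + r(6, R) = 1*36 + (-7 + 6) = 36 - 1 = 35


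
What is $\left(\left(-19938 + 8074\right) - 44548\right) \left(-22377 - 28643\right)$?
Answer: $2878140240$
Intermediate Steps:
$\left(\left(-19938 + 8074\right) - 44548\right) \left(-22377 - 28643\right) = \left(-11864 - 44548\right) \left(-51020\right) = \left(-56412\right) \left(-51020\right) = 2878140240$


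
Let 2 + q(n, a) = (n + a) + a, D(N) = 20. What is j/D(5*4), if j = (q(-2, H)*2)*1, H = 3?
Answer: ⅕ ≈ 0.20000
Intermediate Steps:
q(n, a) = -2 + n + 2*a (q(n, a) = -2 + ((n + a) + a) = -2 + ((a + n) + a) = -2 + (n + 2*a) = -2 + n + 2*a)
j = 4 (j = ((-2 - 2 + 2*3)*2)*1 = ((-2 - 2 + 6)*2)*1 = (2*2)*1 = 4*1 = 4)
j/D(5*4) = 4/20 = 4*(1/20) = ⅕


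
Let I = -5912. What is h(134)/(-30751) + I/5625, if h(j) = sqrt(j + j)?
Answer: -5912/5625 - 2*sqrt(67)/30751 ≈ -1.0516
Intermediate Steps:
h(j) = sqrt(2)*sqrt(j) (h(j) = sqrt(2*j) = sqrt(2)*sqrt(j))
h(134)/(-30751) + I/5625 = (sqrt(2)*sqrt(134))/(-30751) - 5912/5625 = (2*sqrt(67))*(-1/30751) - 5912*1/5625 = -2*sqrt(67)/30751 - 5912/5625 = -5912/5625 - 2*sqrt(67)/30751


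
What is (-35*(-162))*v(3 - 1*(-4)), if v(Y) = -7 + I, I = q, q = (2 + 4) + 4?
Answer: 17010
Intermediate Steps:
q = 10 (q = 6 + 4 = 10)
I = 10
v(Y) = 3 (v(Y) = -7 + 10 = 3)
(-35*(-162))*v(3 - 1*(-4)) = -35*(-162)*3 = 5670*3 = 17010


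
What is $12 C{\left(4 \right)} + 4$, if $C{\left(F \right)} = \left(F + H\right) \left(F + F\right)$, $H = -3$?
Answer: $100$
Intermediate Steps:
$C{\left(F \right)} = 2 F \left(-3 + F\right)$ ($C{\left(F \right)} = \left(F - 3\right) \left(F + F\right) = \left(-3 + F\right) 2 F = 2 F \left(-3 + F\right)$)
$12 C{\left(4 \right)} + 4 = 12 \cdot 2 \cdot 4 \left(-3 + 4\right) + 4 = 12 \cdot 2 \cdot 4 \cdot 1 + 4 = 12 \cdot 8 + 4 = 96 + 4 = 100$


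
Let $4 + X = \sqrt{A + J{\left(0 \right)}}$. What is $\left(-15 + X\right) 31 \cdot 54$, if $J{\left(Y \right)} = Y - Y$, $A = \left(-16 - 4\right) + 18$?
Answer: $-31806 + 1674 i \sqrt{2} \approx -31806.0 + 2367.4 i$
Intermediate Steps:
$A = -2$ ($A = -20 + 18 = -2$)
$J{\left(Y \right)} = 0$
$X = -4 + i \sqrt{2}$ ($X = -4 + \sqrt{-2 + 0} = -4 + \sqrt{-2} = -4 + i \sqrt{2} \approx -4.0 + 1.4142 i$)
$\left(-15 + X\right) 31 \cdot 54 = \left(-15 - \left(4 - i \sqrt{2}\right)\right) 31 \cdot 54 = \left(-19 + i \sqrt{2}\right) 31 \cdot 54 = \left(-589 + 31 i \sqrt{2}\right) 54 = -31806 + 1674 i \sqrt{2}$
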